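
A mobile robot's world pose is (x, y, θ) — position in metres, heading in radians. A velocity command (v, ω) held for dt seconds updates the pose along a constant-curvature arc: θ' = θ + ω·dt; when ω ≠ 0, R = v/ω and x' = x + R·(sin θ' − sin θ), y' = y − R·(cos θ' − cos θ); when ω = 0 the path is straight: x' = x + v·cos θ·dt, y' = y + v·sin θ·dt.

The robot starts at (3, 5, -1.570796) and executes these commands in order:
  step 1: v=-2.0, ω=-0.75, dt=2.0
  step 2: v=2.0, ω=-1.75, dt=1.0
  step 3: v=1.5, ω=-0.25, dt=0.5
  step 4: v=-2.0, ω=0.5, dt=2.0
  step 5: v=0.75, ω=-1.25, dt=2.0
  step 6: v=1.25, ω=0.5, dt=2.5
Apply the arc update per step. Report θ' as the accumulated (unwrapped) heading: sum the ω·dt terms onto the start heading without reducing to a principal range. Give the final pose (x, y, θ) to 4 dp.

step 1: θ'=-3.0708 (R=2.6667) → pose (5.4780, 7.6600, -3.0708)
step 2: θ'=-4.8208 (R=-1.1429) → pose (4.2610, 8.9236, -4.8208)
step 3: θ'=-4.9458 (R=-6.0000) → pose (4.3885, 9.6622, -4.9458)
step 4: θ'=-3.9458 (R=-4.0000) → pose (5.3989, 5.9623, -3.9458)
step 5: θ'=-6.4458 (R=-0.6000) → pose (5.9282, 6.9706, -6.4458)
step 6: θ'=-5.1958 (R=2.5000) → pose (8.5465, 8.2756, -5.1958)

(8.5465, 8.2756, -5.1958)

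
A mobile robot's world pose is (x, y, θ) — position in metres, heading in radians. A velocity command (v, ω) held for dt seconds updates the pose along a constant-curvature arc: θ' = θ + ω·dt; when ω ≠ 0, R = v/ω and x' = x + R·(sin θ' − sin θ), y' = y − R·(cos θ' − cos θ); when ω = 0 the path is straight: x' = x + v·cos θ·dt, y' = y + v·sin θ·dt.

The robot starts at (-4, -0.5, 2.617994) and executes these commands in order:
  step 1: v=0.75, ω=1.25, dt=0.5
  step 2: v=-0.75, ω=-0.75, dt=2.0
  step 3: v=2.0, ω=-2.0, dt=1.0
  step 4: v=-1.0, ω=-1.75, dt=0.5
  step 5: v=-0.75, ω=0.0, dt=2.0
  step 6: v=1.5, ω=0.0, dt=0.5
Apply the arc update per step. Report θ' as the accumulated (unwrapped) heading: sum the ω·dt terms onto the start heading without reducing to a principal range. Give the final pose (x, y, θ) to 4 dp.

step 1: θ'=3.2430 (R=0.6000) → pose (-4.3607, -0.4227, 3.2430)
step 2: θ'=1.7430 (R=1.0000) → pose (-3.2743, -1.2462, 1.7430)
step 3: θ'=-0.2570 (R=-1.0000) → pose (-2.0349, -0.1077, -0.2570)
step 4: θ'=-1.1320 (R=0.5714) → pose (-2.4069, 0.2022, -1.1320)
step 5: θ'=-1.1320 (straight) → pose (-3.0442, 1.5601, -1.1320)
step 6: θ'=-1.1320 (straight) → pose (-2.7256, 0.8811, -1.1320)

(-2.7256, 0.8811, -1.1320)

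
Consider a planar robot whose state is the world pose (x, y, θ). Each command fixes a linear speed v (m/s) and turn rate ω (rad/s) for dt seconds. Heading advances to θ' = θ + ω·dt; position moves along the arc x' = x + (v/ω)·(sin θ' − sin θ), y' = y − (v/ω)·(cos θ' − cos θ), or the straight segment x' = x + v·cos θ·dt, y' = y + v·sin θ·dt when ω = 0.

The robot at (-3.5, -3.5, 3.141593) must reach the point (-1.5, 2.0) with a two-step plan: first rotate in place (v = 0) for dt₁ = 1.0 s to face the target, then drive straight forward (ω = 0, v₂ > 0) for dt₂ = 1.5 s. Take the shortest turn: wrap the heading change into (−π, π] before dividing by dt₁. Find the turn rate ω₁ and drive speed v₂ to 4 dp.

heading to target = atan2(2−-3.5, -1.5−-3.5) = 1.2220
Δθ = wrap(1.2220 − 3.1416) = -1.9196; ω₁ = Δθ/dt₁ = -1.9196
distance = √((-1.5−-3.5)² + (2−-3.5)²) = 5.8523; v₂ = distance/dt₂ = 3.9016

ω₁ = -1.9196, v₂ = 3.9016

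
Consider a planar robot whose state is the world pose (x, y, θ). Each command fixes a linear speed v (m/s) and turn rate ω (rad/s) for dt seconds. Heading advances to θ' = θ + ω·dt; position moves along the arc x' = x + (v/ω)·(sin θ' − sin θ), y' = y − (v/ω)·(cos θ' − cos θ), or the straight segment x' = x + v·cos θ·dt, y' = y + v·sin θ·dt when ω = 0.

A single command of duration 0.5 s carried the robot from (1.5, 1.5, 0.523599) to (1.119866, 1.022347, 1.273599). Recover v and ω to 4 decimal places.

v = -1.2500, ω = 1.5000

Δθ = 1.273599 − 0.523599 = 0.750000
ω = Δθ/dt = 0.750000/0.5 = 1.5000
R = −Δy/(cos θ' − cos θ) = -0.8333
v = R·ω = -0.8333·1.5000 = -1.2500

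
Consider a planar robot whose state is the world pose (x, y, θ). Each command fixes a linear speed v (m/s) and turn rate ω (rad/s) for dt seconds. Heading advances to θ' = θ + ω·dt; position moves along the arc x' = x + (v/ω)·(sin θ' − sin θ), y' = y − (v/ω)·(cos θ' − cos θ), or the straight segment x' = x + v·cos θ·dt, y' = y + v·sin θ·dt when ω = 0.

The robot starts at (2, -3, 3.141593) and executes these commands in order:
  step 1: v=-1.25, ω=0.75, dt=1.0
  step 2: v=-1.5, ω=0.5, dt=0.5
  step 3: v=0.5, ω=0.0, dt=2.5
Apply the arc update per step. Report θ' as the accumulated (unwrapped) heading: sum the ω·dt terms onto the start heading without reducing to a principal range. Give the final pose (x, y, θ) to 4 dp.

(2.9402, -3.0305, 4.1416)

step 1: θ'=3.8916 (R=-1.6667) → pose (3.1361, -2.5528, 3.8916)
step 2: θ'=4.1416 (R=-3.0000) → pose (3.6156, -1.9787, 4.1416)
step 3: θ'=4.1416 (straight) → pose (2.9402, -3.0305, 4.1416)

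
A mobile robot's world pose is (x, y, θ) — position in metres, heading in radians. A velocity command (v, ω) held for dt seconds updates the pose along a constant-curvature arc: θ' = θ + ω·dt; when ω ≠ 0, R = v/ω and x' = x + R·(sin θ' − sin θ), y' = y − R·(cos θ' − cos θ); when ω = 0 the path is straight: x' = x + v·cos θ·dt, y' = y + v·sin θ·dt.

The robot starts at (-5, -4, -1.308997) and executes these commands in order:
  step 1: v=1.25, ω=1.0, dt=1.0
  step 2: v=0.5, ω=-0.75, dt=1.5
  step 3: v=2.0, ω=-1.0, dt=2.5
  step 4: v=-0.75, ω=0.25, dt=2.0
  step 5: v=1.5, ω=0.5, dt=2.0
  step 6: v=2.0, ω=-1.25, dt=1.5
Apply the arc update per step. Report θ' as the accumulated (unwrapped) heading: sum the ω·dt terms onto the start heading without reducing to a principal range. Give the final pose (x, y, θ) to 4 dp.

step 1: θ'=-0.3090 (R=1.2500) → pose (-4.1727, -4.8673, -0.3090)
step 2: θ'=-1.4340 (R=-0.6667) → pose (-3.7150, -5.4115, -1.4340)
step 3: θ'=-3.9340 (R=-2.0000) → pose (-7.1204, -7.0885, -3.9340)
step 4: θ'=-3.4340 (R=-3.0000) → pose (-5.8491, -7.8547, -3.4340)
step 5: θ'=-2.4340 (R=3.0000) → pose (-8.6638, -8.4476, -2.4340)
step 6: θ'=-4.3090 (R=-1.6000) → pose (-11.1754, -7.8598, -4.3090)

(-11.1754, -7.8598, -4.3090)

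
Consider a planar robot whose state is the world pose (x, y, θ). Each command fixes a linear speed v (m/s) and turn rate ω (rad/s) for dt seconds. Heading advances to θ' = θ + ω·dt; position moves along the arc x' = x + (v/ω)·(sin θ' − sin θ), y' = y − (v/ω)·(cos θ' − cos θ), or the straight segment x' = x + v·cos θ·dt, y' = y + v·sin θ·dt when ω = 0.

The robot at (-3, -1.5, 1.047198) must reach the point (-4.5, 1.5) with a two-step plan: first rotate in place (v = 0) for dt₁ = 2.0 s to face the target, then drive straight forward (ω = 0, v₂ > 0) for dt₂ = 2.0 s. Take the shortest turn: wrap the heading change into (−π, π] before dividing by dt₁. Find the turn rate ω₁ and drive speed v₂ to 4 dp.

heading to target = atan2(1.5−-1.5, -4.5−-3) = 2.0344
Δθ = wrap(2.0344 − 1.0472) = 0.9872; ω₁ = Δθ/dt₁ = 0.4936
distance = √((-4.5−-3)² + (1.5−-1.5)²) = 3.3541; v₂ = distance/dt₂ = 1.6771

ω₁ = 0.4936, v₂ = 1.6771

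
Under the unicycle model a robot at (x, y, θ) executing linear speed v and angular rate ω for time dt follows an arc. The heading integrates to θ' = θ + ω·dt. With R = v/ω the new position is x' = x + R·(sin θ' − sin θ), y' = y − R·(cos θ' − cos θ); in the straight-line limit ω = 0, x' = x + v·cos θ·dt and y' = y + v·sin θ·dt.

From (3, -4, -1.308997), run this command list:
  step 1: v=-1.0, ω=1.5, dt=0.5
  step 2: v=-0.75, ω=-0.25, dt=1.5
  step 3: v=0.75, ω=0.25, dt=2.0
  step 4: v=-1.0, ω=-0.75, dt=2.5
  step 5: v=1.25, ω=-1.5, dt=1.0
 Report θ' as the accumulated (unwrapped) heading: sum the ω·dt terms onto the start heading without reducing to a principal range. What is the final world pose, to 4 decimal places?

(1.4813, -1.7726, -3.8090)

step 1: θ'=-0.5590 (R=-0.6667) → pose (2.7096, -3.6074, -0.5590)
step 2: θ'=-0.9340 (R=3.0000) → pose (1.8886, -2.8479, -0.9340)
step 3: θ'=-0.4340 (R=3.0000) → pose (3.0391, -3.7859, -0.4340)
step 4: θ'=-2.3090 (R=1.3333) → pose (2.6135, -1.6789, -2.3090)
step 5: θ'=-3.8090 (R=-0.8333) → pose (1.4813, -1.7726, -3.8090)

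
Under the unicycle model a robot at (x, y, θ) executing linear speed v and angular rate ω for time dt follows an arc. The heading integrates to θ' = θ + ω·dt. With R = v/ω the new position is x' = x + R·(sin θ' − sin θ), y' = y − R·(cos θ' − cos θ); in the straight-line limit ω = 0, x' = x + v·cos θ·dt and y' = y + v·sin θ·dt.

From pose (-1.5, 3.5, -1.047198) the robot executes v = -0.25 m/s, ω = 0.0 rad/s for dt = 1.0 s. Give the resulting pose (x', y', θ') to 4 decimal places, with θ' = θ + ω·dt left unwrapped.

θ' = -1.0472 + 0.0·1.0 = -1.0472
ω = 0 → straight: x' = -1.5 + -0.25·cos(-1.0472)·1.0 = -1.6250
y' = 3.5 + -0.25·sin(-1.0472)·1.0 = 3.7165

(-1.6250, 3.7165, -1.0472)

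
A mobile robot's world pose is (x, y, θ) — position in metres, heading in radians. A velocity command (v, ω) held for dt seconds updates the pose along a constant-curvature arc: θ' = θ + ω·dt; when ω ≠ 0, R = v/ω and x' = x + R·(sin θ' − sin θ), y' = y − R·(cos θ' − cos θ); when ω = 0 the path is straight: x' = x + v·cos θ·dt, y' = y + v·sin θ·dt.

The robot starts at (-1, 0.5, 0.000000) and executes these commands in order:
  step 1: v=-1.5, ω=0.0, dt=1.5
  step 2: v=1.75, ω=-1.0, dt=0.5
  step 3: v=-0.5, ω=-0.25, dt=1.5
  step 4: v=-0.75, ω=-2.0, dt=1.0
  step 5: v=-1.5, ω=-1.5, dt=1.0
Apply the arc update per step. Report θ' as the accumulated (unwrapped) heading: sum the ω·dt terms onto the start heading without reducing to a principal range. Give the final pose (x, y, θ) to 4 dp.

step 1: θ'=0.0000 (straight) → pose (-3.2500, 0.5000, 0.0000)
step 2: θ'=-0.5000 (R=-1.7500) → pose (-2.4110, 0.2858, -0.5000)
step 3: θ'=-0.8750 (R=2.0000) → pose (-2.9872, 0.7589, -0.8750)
step 4: θ'=-2.8750 (R=0.3750) → pose (-2.7982, 1.3611, -2.8750)
step 5: θ'=-4.3750 (R=1.0000) → pose (-1.5911, 0.7274, -4.3750)

(-1.5911, 0.7274, -4.3750)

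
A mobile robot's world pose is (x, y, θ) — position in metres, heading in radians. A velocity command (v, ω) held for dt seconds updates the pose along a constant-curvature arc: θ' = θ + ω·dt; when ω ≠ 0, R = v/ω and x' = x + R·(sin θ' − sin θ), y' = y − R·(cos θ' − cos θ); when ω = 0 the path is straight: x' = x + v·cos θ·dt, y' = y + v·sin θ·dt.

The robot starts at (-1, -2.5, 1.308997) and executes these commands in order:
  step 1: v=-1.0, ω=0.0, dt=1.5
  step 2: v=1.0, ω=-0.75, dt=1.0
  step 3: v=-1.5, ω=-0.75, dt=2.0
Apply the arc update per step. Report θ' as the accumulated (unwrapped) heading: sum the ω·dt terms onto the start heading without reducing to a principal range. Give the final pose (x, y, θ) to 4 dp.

step 1: θ'=1.3090 (straight) → pose (-1.3882, -3.9489, 1.3090)
step 2: θ'=0.5590 (R=-1.3333) → pose (-0.8074, -3.1636, 0.5590)
step 3: θ'=-0.9410 (R=2.0000) → pose (-3.4844, -2.6460, -0.9410)

(-3.4844, -2.6460, -0.9410)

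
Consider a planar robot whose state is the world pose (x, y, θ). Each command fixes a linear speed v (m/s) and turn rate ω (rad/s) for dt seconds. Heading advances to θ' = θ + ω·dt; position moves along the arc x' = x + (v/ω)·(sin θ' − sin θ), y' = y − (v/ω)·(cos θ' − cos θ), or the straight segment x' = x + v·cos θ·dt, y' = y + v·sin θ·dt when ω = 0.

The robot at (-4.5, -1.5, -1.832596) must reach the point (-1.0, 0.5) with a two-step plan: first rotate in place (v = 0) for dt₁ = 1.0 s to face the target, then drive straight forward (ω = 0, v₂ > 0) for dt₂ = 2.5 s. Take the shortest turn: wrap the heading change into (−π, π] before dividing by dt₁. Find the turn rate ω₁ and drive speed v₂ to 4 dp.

ω₁ = 2.3517, v₂ = 1.6125

heading to target = atan2(0.5−-1.5, -1−-4.5) = 0.5191
Δθ = wrap(0.5191 − -1.8326) = 2.3517; ω₁ = Δθ/dt₁ = 2.3517
distance = √((-1−-4.5)² + (0.5−-1.5)²) = 4.0311; v₂ = distance/dt₂ = 1.6125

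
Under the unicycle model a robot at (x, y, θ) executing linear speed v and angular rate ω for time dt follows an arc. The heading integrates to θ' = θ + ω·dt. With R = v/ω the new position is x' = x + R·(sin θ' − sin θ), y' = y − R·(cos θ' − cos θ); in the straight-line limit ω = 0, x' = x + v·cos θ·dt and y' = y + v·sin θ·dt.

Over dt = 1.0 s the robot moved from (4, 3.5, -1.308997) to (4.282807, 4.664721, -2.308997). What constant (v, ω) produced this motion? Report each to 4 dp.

Δθ = -2.308997 − -1.308997 = -1.000000
ω = Δθ/dt = -1.000000/1.0 = -1.0000
R = −Δy/(cos θ' − cos θ) = 1.2500
v = R·ω = 1.2500·-1.0000 = -1.2500

v = -1.2500, ω = -1.0000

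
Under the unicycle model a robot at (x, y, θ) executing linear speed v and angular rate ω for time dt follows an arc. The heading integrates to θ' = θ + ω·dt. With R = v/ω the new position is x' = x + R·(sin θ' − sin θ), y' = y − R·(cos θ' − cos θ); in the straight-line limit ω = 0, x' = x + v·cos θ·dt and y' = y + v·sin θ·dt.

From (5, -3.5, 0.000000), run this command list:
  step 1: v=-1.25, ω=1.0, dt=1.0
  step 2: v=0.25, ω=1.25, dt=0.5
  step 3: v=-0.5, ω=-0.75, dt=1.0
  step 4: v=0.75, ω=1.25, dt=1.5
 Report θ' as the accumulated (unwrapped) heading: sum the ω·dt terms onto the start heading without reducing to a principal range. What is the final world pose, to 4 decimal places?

step 1: θ'=1.0000 (R=-1.2500) → pose (3.9482, -4.0746, 1.0000)
step 2: θ'=1.6250 (R=0.2000) → pose (3.9796, -3.9557, 1.6250)
step 3: θ'=0.8750 (R=0.6667) → pose (3.8256, -4.4192, 0.8750)
step 4: θ'=2.7500 (R=0.6000) → pose (3.5941, -3.4800, 2.7500)

(3.5941, -3.4800, 2.7500)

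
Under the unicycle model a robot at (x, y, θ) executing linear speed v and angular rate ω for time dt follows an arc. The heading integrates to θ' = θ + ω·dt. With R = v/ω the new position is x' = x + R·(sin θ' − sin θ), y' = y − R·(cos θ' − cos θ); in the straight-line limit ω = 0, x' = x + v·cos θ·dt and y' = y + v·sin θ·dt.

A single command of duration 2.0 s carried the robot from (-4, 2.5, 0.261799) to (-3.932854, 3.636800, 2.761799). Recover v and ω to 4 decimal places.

Δθ = 2.761799 − 0.261799 = 2.500000
ω = Δθ/dt = 2.500000/2.0 = 1.2500
R = −Δy/(cos θ' − cos θ) = 0.6000
v = R·ω = 0.6000·1.2500 = 0.7500

v = 0.7500, ω = 1.2500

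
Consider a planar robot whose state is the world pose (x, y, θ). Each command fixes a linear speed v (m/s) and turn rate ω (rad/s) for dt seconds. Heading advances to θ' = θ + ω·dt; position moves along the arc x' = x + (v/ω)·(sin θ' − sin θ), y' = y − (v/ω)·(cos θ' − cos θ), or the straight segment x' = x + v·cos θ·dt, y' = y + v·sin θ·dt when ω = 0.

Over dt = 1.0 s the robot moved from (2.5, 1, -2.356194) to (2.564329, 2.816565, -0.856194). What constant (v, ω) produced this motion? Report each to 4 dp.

v = -2.0000, ω = 1.5000

Δθ = -0.856194 − -2.356194 = 1.500000
ω = Δθ/dt = 1.500000/1.0 = 1.5000
R = −Δy/(cos θ' − cos θ) = -1.3333
v = R·ω = -1.3333·1.5000 = -2.0000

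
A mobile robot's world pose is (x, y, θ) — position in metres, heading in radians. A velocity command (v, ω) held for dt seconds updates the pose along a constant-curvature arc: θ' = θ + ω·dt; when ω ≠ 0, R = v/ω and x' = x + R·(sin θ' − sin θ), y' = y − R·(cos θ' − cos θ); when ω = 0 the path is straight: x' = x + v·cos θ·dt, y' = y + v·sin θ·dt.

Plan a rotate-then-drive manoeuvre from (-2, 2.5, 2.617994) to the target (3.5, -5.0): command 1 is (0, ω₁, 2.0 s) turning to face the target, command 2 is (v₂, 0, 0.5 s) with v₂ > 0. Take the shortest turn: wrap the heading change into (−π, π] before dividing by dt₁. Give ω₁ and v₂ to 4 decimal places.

ω₁ = 1.3636, v₂ = 18.6011

heading to target = atan2(-5−2.5, 3.5−-2) = -0.9380
Δθ = wrap(-0.9380 − 2.6180) = 2.7271; ω₁ = Δθ/dt₁ = 1.3636
distance = √((3.5−-2)² + (-5−2.5)²) = 9.3005; v₂ = distance/dt₂ = 18.6011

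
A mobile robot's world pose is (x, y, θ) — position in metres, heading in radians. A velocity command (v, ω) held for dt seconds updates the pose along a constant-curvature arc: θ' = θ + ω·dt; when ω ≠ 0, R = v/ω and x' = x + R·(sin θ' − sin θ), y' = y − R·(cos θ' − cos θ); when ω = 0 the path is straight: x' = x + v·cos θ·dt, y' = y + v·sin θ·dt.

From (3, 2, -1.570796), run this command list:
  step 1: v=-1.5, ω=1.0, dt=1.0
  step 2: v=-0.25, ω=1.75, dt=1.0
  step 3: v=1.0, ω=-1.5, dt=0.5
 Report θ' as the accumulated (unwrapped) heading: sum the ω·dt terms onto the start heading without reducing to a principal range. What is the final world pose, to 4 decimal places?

step 1: θ'=-0.5708 (R=-1.5000) → pose (2.3105, 3.2622, -0.5708)
step 2: θ'=1.1792 (R=-0.1429) → pose (2.1012, 3.1965, 1.1792)
step 3: θ'=0.4292 (R=-0.6667) → pose (2.4400, 3.5483, 0.4292)

(2.4400, 3.5483, 0.4292)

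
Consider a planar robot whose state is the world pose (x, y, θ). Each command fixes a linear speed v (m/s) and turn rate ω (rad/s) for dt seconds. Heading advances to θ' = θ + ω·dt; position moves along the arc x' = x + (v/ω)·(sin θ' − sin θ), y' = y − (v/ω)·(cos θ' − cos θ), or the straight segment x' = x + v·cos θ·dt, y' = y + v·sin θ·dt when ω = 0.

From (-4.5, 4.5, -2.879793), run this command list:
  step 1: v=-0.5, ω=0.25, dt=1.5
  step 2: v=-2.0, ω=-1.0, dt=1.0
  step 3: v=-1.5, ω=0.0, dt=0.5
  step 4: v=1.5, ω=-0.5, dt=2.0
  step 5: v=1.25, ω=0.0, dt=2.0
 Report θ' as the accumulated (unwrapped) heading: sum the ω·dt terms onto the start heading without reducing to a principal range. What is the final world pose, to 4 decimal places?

(-3.6126, 9.4512, -4.5048)

step 1: θ'=-2.5048 (R=-2.0000) → pose (-3.8284, 4.8238, -2.5048)
step 2: θ'=-3.5048 (R=2.0000) → pose (-1.9286, 5.0854, -3.5048)
step 3: θ'=-3.5048 (straight) → pose (-1.2275, 4.8189, -3.5048)
step 4: θ'=-4.5048 (R=-3.0000) → pose (-3.0973, 7.0049, -4.5048)
step 5: θ'=-4.5048 (straight) → pose (-3.6126, 9.4512, -4.5048)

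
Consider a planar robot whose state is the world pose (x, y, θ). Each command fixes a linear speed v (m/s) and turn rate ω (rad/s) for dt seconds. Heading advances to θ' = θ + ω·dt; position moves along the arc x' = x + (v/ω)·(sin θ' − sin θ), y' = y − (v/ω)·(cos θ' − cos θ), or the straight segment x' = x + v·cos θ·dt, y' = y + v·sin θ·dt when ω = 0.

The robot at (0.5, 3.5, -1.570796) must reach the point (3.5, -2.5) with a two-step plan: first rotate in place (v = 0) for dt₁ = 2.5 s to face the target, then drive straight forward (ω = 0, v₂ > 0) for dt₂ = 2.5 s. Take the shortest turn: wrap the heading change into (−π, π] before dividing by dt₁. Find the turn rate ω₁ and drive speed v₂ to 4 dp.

heading to target = atan2(-2.5−3.5, 3.5−0.5) = -1.1071
Δθ = wrap(-1.1071 − -1.5708) = 0.4636; ω₁ = Δθ/dt₁ = 0.1855
distance = √((3.5−0.5)² + (-2.5−3.5)²) = 6.7082; v₂ = distance/dt₂ = 2.6833

ω₁ = 0.1855, v₂ = 2.6833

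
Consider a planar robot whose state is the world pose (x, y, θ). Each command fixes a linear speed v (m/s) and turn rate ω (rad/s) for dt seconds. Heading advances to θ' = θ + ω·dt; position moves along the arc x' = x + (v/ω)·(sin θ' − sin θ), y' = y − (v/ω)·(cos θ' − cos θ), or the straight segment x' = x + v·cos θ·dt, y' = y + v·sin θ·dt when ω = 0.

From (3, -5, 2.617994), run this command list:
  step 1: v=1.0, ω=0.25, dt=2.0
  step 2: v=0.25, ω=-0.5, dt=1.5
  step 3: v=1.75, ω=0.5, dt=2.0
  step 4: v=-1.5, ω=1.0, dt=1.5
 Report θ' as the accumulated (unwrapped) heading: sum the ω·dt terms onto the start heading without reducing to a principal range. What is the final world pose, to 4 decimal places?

step 1: θ'=3.1180 (R=4.0000) → pose (1.0944, -4.4652, 3.1180)
step 2: θ'=2.3680 (R=-0.5000) → pose (0.7568, -4.3231, 2.3680)
step 3: θ'=3.3680 (R=3.5000) → pose (-2.4743, -3.4163, 3.3680)
step 4: θ'=4.8680 (R=-1.5000) → pose (-1.3292, -1.7221, 4.8680)

(-1.3292, -1.7221, 4.8680)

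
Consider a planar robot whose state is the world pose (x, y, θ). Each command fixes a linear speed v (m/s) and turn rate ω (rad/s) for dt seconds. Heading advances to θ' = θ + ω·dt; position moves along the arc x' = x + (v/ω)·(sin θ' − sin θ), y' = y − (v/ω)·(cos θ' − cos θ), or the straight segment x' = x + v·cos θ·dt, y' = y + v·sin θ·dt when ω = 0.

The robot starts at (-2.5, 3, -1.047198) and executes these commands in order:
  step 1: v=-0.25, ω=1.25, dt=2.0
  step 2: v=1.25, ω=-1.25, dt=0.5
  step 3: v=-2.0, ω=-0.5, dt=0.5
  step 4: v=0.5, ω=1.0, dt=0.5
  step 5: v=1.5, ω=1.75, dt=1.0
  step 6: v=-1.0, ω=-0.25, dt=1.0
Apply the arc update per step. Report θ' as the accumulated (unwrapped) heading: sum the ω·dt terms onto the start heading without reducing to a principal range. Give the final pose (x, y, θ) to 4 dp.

(-2.7965, 3.8170, 2.5778)

step 1: θ'=1.4528 (R=-0.2000) → pose (-2.8718, 2.9235, 1.4528)
step 2: θ'=0.8278 (R=-1.0000) → pose (-2.6152, 3.4823, 0.8278)
step 3: θ'=0.5778 (R=4.0000) → pose (-3.3763, 2.8376, 0.5778)
step 4: θ'=1.0778 (R=0.5000) → pose (-3.2089, 3.0198, 1.0778)
step 5: θ'=2.8278 (R=0.8571) → pose (-3.6994, 4.2408, 2.8278)
step 6: θ'=2.5778 (R=4.0000) → pose (-2.7965, 3.8170, 2.5778)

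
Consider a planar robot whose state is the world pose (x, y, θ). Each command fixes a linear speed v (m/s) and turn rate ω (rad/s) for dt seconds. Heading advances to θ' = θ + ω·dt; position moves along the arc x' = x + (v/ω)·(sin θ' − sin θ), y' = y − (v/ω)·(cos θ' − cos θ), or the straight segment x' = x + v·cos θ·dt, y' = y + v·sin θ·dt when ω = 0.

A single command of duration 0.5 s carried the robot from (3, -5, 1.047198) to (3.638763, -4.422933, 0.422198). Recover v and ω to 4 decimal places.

v = 1.7500, ω = -1.2500

Δθ = 0.422198 − 1.047198 = -0.625000
ω = Δθ/dt = -0.625000/0.5 = -1.2500
R = Δx/(sin θ' − sin θ) = -1.4000
v = R·ω = -1.4000·-1.2500 = 1.7500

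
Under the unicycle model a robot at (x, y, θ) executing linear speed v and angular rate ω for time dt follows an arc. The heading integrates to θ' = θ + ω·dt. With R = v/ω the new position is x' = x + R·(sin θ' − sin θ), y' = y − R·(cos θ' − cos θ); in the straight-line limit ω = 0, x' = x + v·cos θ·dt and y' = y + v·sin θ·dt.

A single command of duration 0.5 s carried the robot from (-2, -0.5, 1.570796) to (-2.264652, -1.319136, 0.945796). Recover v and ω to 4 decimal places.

v = -1.7500, ω = -1.2500

Δθ = 0.945796 − 1.570796 = -0.625000
ω = Δθ/dt = -0.625000/0.5 = -1.2500
R = −Δy/(cos θ' − cos θ) = 1.4000
v = R·ω = 1.4000·-1.2500 = -1.7500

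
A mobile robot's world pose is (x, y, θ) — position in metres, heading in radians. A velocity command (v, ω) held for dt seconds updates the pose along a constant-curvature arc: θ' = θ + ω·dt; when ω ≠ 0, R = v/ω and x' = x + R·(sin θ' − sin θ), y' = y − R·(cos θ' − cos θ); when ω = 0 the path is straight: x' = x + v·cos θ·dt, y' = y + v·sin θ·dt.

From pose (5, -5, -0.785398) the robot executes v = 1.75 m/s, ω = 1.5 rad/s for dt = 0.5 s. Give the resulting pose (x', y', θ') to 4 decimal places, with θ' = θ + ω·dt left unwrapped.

(5.7837, -5.3410, -0.0354)

θ' = -0.7854 + 1.5·0.5 = -0.0354
R = v/ω = 1.75/1.5 = 1.1667
x' = 5 + 1.1667·(sin -0.0354 − sin -0.7854) = 5.7837
y' = -5 − 1.1667·(cos -0.0354 − cos -0.7854) = -5.3410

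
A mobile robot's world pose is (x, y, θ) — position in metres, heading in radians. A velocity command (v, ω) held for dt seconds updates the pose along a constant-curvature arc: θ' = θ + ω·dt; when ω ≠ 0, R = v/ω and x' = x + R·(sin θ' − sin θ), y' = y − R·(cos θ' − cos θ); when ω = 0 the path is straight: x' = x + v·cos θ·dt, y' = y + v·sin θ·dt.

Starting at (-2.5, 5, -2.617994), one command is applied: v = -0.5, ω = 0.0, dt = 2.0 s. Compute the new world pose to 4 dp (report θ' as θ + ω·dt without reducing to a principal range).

θ' = -2.6180 + 0.0·2.0 = -2.6180
ω = 0 → straight: x' = -2.5 + -0.5·cos(-2.6180)·2.0 = -1.6340
y' = 5 + -0.5·sin(-2.6180)·2.0 = 5.5000

(-1.6340, 5.5000, -2.6180)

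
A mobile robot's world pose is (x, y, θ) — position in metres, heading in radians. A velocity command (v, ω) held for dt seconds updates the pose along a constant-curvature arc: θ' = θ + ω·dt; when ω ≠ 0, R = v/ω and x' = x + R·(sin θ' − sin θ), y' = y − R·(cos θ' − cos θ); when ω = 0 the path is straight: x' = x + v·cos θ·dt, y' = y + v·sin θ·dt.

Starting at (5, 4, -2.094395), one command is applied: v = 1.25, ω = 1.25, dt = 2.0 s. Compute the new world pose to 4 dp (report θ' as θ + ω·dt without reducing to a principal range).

θ' = -2.0944 + 1.25·2.0 = 0.4056
R = v/ω = 1.25/1.25 = 1.0000
x' = 5 + 1.0000·(sin 0.4056 − sin -2.0944) = 6.2606
y' = 4 − 1.0000·(cos 0.4056 − cos -2.0944) = 2.5811

(6.2606, 2.5811, 0.4056)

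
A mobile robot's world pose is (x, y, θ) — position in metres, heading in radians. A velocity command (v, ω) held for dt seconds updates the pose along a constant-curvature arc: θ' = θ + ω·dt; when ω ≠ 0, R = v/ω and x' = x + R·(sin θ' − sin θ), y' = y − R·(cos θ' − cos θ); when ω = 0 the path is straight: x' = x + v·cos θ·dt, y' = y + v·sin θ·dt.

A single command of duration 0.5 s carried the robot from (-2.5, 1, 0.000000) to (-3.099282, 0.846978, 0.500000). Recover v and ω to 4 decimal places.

v = -1.2500, ω = 1.0000

Δθ = 0.500000 − 0.000000 = 0.500000
ω = Δθ/dt = 0.500000/0.5 = 1.0000
R = Δx/(sin θ' − sin θ) = -1.2500
v = R·ω = -1.2500·1.0000 = -1.2500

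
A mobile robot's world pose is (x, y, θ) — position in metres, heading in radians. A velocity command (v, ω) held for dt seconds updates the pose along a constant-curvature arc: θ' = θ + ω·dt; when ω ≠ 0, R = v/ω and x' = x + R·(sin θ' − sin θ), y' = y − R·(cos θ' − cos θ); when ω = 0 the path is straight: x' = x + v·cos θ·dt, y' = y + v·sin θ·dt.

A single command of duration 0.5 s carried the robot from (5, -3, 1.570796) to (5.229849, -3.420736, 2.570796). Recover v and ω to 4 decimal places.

v = -1.0000, ω = 2.0000

Δθ = 2.570796 − 1.570796 = 1.000000
ω = Δθ/dt = 1.000000/0.5 = 2.0000
R = −Δy/(cos θ' − cos θ) = -0.5000
v = R·ω = -0.5000·2.0000 = -1.0000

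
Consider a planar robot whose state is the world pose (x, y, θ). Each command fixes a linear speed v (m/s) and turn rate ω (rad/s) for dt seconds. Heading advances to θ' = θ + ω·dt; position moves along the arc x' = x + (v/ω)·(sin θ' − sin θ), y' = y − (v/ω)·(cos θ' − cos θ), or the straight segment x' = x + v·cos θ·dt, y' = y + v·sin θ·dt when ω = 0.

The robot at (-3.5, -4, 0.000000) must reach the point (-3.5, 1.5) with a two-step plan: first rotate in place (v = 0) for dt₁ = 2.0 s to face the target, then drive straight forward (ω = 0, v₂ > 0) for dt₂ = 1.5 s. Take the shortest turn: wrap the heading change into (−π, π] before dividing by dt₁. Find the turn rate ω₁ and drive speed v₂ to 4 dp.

ω₁ = 0.7854, v₂ = 3.6667

heading to target = atan2(1.5−-4, -3.5−-3.5) = 1.5708
Δθ = wrap(1.5708 − 0.0000) = 1.5708; ω₁ = Δθ/dt₁ = 0.7854
distance = √((-3.5−-3.5)² + (1.5−-4)²) = 5.5000; v₂ = distance/dt₂ = 3.6667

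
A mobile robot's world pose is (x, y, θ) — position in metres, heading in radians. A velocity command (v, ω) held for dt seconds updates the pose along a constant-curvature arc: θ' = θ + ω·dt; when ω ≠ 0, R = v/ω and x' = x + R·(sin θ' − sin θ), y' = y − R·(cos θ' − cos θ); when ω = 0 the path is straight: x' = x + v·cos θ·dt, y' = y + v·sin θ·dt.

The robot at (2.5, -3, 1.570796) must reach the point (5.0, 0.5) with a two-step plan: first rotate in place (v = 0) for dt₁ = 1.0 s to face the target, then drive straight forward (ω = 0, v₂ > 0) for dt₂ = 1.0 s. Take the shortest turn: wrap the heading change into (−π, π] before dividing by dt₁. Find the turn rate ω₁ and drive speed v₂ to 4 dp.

ω₁ = -0.6202, v₂ = 4.3012

heading to target = atan2(0.5−-3, 5−2.5) = 0.9505
Δθ = wrap(0.9505 − 1.5708) = -0.6202; ω₁ = Δθ/dt₁ = -0.6202
distance = √((5−2.5)² + (0.5−-3)²) = 4.3012; v₂ = distance/dt₂ = 4.3012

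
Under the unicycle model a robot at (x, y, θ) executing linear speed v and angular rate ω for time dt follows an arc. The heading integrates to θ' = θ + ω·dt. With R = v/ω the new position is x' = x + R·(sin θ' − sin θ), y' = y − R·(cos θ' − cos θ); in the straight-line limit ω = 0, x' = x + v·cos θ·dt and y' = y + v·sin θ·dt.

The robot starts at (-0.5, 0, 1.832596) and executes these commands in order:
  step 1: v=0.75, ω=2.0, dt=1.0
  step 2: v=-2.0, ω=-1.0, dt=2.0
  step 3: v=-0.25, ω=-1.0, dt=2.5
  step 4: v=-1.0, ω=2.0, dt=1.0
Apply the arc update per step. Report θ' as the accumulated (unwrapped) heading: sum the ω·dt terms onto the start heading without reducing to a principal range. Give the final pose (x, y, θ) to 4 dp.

step 1: θ'=3.8326 (R=0.3750) → pose (-1.1012, 0.1919, 3.8326)
step 2: θ'=1.8326 (R=2.0000) → pose (2.1053, -0.8317, 1.8326)
step 3: θ'=-0.6674 (R=0.2500) → pose (1.7090, -1.0927, -0.6674)
step 4: θ'=1.3326 (R=-0.5000) → pose (0.9137, -1.3675, 1.3326)

(0.9137, -1.3675, 1.3326)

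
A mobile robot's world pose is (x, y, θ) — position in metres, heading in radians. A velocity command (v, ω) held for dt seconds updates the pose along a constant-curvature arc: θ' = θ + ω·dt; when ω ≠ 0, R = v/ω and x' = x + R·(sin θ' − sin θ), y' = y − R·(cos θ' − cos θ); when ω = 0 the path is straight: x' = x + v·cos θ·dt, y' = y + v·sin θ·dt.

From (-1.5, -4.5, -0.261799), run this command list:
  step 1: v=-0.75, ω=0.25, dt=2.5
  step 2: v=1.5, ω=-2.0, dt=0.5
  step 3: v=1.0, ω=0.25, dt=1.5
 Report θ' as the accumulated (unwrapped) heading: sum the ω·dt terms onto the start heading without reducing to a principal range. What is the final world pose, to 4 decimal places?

step 1: θ'=0.3632 (R=-3.0000) → pose (-3.3423, -4.5935, 0.3632)
step 2: θ'=-0.6368 (R=-0.7500) → pose (-2.6298, -4.6916, -0.6368)
step 3: θ'=-0.2618 (R=4.0000) → pose (-1.2866, -5.3392, -0.2618)

(-1.2866, -5.3392, -0.2618)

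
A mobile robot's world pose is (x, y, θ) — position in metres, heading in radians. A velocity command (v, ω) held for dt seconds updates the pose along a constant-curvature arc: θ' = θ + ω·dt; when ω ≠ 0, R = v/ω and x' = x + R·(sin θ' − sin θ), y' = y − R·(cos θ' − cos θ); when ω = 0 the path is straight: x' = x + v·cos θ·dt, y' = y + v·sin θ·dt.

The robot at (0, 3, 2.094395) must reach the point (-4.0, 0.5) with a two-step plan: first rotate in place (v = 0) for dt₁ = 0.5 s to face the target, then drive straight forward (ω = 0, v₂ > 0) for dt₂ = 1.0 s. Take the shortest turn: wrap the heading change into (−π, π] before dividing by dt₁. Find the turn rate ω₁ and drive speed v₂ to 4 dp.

ω₁ = 3.2116, v₂ = 4.7170

heading to target = atan2(0.5−3, -4−0) = -2.5830
Δθ = wrap(-2.5830 − 2.0944) = 1.6058; ω₁ = Δθ/dt₁ = 3.2116
distance = √((-4−0)² + (0.5−3)²) = 4.7170; v₂ = distance/dt₂ = 4.7170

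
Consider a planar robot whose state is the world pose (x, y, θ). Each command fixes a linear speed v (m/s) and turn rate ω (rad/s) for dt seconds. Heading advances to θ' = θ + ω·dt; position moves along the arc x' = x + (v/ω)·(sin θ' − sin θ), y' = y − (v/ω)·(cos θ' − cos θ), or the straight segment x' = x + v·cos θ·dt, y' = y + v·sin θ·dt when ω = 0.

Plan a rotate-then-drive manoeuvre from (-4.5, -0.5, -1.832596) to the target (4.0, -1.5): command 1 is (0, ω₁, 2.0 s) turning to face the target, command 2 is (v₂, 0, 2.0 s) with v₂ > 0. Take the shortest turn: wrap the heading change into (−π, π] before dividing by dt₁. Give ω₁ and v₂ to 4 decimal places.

heading to target = atan2(-1.5−-0.5, 4−-4.5) = -0.1171
Δθ = wrap(-0.1171 − -1.8326) = 1.7155; ω₁ = Δθ/dt₁ = 0.8577
distance = √((4−-4.5)² + (-1.5−-0.5)²) = 8.5586; v₂ = distance/dt₂ = 4.2793

ω₁ = 0.8577, v₂ = 4.2793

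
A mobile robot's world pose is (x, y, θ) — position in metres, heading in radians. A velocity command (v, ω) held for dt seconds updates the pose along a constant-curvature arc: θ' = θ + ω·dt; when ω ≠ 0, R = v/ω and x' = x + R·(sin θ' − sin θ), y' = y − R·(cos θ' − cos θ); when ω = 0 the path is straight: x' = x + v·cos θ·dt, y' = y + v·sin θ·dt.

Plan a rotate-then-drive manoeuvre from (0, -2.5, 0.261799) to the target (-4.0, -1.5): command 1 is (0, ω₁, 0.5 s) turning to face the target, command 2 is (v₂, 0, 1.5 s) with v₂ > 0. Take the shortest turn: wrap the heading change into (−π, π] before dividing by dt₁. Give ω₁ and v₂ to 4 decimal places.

heading to target = atan2(-1.5−-2.5, -4−0) = 2.8966
Δθ = wrap(2.8966 − 0.2618) = 2.6348; ω₁ = Δθ/dt₁ = 5.2696
distance = √((-4−0)² + (-1.5−-2.5)²) = 4.1231; v₂ = distance/dt₂ = 2.7487

ω₁ = 5.2696, v₂ = 2.7487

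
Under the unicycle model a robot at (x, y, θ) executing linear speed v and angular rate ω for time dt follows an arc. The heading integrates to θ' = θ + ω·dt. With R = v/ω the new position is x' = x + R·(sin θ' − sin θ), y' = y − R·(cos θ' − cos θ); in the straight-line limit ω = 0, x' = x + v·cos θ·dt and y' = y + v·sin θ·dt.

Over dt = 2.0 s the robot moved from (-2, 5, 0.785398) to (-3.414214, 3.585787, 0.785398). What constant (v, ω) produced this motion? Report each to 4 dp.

v = -1.0000, ω = 0.0000

Δθ = 0.785398 − 0.785398 = 0.000000
ω = Δθ/dt = 0.000000/2.0 = 0.0000
ω = 0 → v = (Δx·cos θ + Δy·sin θ)/dt = -1.0000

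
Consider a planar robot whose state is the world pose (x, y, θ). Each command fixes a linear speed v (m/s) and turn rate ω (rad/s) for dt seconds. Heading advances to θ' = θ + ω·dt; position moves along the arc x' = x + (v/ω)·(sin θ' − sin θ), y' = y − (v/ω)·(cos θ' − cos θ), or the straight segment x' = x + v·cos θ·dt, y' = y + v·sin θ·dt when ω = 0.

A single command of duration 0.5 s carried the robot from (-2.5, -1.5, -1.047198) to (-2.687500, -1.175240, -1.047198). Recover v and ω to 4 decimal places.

v = -0.7500, ω = 0.0000

Δθ = -1.047198 − -1.047198 = 0.000000
ω = Δθ/dt = 0.000000/0.5 = 0.0000
ω = 0 → v = (Δx·cos θ + Δy·sin θ)/dt = -0.7500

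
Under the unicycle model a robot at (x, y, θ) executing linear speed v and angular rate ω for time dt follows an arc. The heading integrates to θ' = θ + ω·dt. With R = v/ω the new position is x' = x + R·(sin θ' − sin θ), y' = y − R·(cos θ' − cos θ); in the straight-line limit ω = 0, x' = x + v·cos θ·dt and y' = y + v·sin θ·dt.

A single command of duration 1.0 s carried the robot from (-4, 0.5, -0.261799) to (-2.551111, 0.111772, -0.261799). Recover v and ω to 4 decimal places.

v = 1.5000, ω = 0.0000

Δθ = -0.261799 − -0.261799 = 0.000000
ω = Δθ/dt = 0.000000/1.0 = 0.0000
ω = 0 → v = (Δx·cos θ + Δy·sin θ)/dt = 1.5000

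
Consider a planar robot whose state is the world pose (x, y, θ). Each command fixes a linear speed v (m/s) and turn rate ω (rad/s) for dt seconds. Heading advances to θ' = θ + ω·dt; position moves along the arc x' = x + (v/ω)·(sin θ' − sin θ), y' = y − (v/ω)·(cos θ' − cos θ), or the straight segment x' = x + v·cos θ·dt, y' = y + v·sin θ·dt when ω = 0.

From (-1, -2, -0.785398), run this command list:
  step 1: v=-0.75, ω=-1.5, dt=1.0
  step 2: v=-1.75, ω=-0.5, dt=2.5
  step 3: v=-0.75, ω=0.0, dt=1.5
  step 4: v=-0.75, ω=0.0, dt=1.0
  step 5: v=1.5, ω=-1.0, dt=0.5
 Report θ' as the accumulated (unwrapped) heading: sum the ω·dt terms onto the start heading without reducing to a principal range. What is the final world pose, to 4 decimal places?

step 1: θ'=-2.2854 (R=0.5000) → pose (-1.0241, -1.3188, -2.2854)
step 2: θ'=-3.5354 (R=3.5000) → pose (2.9626, -0.3803, -3.5354)
step 3: θ'=-3.5354 (straight) → pose (4.0015, -0.8120, -3.5354)
step 4: θ'=-3.5354 (straight) → pose (4.6941, -1.0997, -3.5354)
step 5: θ'=-4.0354 (R=-1.5000) → pose (4.1004, -0.6542, -4.0354)

(4.1004, -0.6542, -4.0354)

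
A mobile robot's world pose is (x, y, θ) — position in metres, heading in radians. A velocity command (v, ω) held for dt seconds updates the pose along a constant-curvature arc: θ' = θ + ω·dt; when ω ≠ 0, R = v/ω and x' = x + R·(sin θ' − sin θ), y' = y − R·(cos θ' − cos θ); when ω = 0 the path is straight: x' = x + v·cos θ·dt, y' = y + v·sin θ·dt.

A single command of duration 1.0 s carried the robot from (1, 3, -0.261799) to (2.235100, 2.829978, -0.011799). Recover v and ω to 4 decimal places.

Δθ = -0.011799 − -0.261799 = 0.250000
ω = Δθ/dt = 0.250000/1.0 = 0.2500
R = Δx/(sin θ' − sin θ) = 5.0000
v = R·ω = 5.0000·0.2500 = 1.2500

v = 1.2500, ω = 0.2500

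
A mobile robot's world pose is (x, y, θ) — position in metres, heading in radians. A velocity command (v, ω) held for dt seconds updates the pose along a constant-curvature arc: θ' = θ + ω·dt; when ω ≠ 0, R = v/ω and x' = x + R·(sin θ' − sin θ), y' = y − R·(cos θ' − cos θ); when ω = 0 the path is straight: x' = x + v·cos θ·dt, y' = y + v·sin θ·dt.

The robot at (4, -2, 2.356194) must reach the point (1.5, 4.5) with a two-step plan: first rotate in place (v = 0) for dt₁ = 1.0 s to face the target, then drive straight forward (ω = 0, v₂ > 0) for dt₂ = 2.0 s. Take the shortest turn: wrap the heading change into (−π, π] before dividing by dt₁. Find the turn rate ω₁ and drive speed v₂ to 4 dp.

heading to target = atan2(4.5−-2, 1.5−4) = 1.9380
Δθ = wrap(1.9380 − 2.3562) = -0.4182; ω₁ = Δθ/dt₁ = -0.4182
distance = √((1.5−4)² + (4.5−-2)²) = 6.9642; v₂ = distance/dt₂ = 3.4821

ω₁ = -0.4182, v₂ = 3.4821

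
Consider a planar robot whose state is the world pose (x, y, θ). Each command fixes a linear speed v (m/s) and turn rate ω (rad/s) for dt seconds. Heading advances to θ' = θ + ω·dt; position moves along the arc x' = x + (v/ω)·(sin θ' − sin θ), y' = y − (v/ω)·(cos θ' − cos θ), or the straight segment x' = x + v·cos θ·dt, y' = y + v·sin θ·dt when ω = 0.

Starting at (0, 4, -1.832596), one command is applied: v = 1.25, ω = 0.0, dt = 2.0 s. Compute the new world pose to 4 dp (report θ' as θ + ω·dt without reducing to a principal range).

(-0.6470, 1.5852, -1.8326)

θ' = -1.8326 + 0.0·2.0 = -1.8326
ω = 0 → straight: x' = 0 + 1.25·cos(-1.8326)·2.0 = -0.6470
y' = 4 + 1.25·sin(-1.8326)·2.0 = 1.5852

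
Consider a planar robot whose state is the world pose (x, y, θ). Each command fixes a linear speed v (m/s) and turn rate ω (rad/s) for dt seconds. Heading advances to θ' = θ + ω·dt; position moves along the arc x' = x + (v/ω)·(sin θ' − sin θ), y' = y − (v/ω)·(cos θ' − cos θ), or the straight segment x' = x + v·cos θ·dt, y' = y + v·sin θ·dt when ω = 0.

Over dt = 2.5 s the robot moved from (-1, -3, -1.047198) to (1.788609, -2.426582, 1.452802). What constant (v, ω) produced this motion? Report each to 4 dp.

v = 1.5000, ω = 1.0000

Δθ = 1.452802 − -1.047198 = 2.500000
ω = Δθ/dt = 2.500000/2.5 = 1.0000
R = Δx/(sin θ' − sin θ) = 1.5000
v = R·ω = 1.5000·1.0000 = 1.5000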